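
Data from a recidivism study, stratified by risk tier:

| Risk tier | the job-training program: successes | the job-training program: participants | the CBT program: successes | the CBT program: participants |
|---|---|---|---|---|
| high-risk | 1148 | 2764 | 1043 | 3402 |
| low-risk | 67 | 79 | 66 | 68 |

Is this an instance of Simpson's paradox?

High-risk: the job-training program 1148/2764 = 41.5%, the CBT program 1043/3402 = 30.7% → the job-training program
Low-risk: the job-training program 67/79 = 84.8%, the CBT program 66/68 = 97.1% → the CBT program
Overall: the job-training program 1215/2843 = 42.7%, the CBT program 1109/3470 = 32.0% → the job-training program
Neither sweeps: the job-training program wins 1 of 2 groups, the CBT program wins 1. The job-training program wins overall but not every group — no Simpson reversal.

No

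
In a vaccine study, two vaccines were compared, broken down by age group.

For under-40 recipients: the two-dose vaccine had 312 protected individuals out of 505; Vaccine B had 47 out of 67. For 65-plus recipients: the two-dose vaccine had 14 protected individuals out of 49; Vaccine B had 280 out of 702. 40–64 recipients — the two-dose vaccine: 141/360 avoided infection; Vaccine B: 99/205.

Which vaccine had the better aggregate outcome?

Under-40: the two-dose vaccine 312/505 = 61.8%, Vaccine B 47/67 = 70.1% → Vaccine B
65-plus: the two-dose vaccine 14/49 = 28.6%, Vaccine B 280/702 = 39.9% → Vaccine B
40–64: the two-dose vaccine 141/360 = 39.2%, Vaccine B 99/205 = 48.3% → Vaccine B
Overall: the two-dose vaccine 467/914 = 51.1%, Vaccine B 426/974 = 43.7% → the two-dose vaccine
(Vaccine B wins every age group but the two-dose vaccine wins overall — Vaccine B's recipients skew toward the low-rate 65-plus group.)

the two-dose vaccine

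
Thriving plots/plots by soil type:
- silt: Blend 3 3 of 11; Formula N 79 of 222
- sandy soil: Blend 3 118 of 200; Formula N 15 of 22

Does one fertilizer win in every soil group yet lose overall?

Yes

Silt: Blend 3 3/11 = 27.3%, Formula N 79/222 = 35.6% → Formula N
Sandy soil: Blend 3 118/200 = 59.0%, Formula N 15/22 = 68.2% → Formula N
Overall: Blend 3 121/211 = 57.3%, Formula N 94/244 = 38.5% → Blend 3
Formula N wins each soil group but Blend 3 wins overall — the comparison reverses. Formula N's plots skew toward silt, which has a lower base rate.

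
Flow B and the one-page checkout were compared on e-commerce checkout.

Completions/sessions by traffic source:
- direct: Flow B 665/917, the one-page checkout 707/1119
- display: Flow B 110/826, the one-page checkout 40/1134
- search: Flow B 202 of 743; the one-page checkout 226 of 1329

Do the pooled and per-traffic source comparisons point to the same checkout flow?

Direct: Flow B 665/917 = 72.5%, the one-page checkout 707/1119 = 63.2% → Flow B
Display: Flow B 110/826 = 13.3%, the one-page checkout 40/1134 = 3.5% → Flow B
Search: Flow B 202/743 = 27.2%, the one-page checkout 226/1329 = 17.0% → Flow B
Overall: Flow B 977/2486 = 39.3%, the one-page checkout 973/3582 = 27.2% → Flow B
Flow B wins overall and in every traffic group — no reversal.

Yes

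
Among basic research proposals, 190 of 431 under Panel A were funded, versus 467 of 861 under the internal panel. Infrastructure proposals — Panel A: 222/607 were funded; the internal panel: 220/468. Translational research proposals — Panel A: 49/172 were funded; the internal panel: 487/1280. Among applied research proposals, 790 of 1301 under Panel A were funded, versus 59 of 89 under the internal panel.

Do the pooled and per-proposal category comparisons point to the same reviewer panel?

No

Basic research: Panel A 190/431 = 44.1%, the internal panel 467/861 = 54.2% → the internal panel
Infrastructure: Panel A 222/607 = 36.6%, the internal panel 220/468 = 47.0% → the internal panel
Translational research: Panel A 49/172 = 28.5%, the internal panel 487/1280 = 38.0% → the internal panel
Applied research: Panel A 790/1301 = 60.7%, the internal panel 59/89 = 66.3% → the internal panel
Overall: Panel A 1251/2511 = 49.8%, the internal panel 1233/2698 = 45.7% → Panel A
The internal panel wins each proposal group but Panel A wins overall — the comparison reverses. The internal panel's proposals skew toward translational research, which has a lower base rate.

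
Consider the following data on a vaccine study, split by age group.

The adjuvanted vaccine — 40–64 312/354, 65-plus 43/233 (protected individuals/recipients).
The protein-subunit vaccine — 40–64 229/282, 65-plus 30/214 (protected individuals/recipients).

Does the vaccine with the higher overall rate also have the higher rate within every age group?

Yes

40–64: the adjuvanted vaccine 312/354 = 88.1%, the protein-subunit vaccine 229/282 = 81.2% → the adjuvanted vaccine
65-plus: the adjuvanted vaccine 43/233 = 18.5%, the protein-subunit vaccine 30/214 = 14.0% → the adjuvanted vaccine
Overall: the adjuvanted vaccine 355/587 = 60.5%, the protein-subunit vaccine 259/496 = 52.2% → the adjuvanted vaccine
The adjuvanted vaccine wins overall and in every age group — no reversal.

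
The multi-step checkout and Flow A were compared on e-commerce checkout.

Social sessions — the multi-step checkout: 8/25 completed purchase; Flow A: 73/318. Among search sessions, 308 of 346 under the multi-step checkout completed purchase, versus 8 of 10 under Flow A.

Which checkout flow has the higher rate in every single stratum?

Social: the multi-step checkout 8/25 = 32.0%, Flow A 73/318 = 23.0% → the multi-step checkout
Search: the multi-step checkout 308/346 = 89.0%, Flow A 8/10 = 80.0% → the multi-step checkout
The multi-step checkout has the higher rate in both groups.

the multi-step checkout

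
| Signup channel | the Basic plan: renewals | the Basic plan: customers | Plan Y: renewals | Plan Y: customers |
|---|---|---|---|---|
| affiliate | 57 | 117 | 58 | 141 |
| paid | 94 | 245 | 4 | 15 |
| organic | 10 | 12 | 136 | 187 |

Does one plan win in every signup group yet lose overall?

Yes

Affiliate: the Basic plan 57/117 = 48.7%, Plan Y 58/141 = 41.1% → the Basic plan
Paid: the Basic plan 94/245 = 38.4%, Plan Y 4/15 = 26.7% → the Basic plan
Organic: the Basic plan 10/12 = 83.3%, Plan Y 136/187 = 72.7% → the Basic plan
Overall: the Basic plan 161/374 = 43.0%, Plan Y 198/343 = 57.7% → Plan Y
The Basic plan wins each signup group but Plan Y wins overall — the comparison reverses. The Basic plan's customers skew toward paid, which has a lower base rate.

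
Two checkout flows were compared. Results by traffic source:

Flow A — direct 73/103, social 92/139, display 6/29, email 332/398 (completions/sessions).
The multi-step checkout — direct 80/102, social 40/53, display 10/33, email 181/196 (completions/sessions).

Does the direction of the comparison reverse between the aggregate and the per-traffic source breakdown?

No

Direct: Flow A 73/103 = 70.9%, the multi-step checkout 80/102 = 78.4% → the multi-step checkout
Social: Flow A 92/139 = 66.2%, the multi-step checkout 40/53 = 75.5% → the multi-step checkout
Display: Flow A 6/29 = 20.7%, the multi-step checkout 10/33 = 30.3% → the multi-step checkout
Email: Flow A 332/398 = 83.4%, the multi-step checkout 181/196 = 92.3% → the multi-step checkout
Overall: Flow A 503/669 = 75.2%, the multi-step checkout 311/384 = 81.0% → the multi-step checkout
The multi-step checkout wins overall and in every traffic group — no reversal.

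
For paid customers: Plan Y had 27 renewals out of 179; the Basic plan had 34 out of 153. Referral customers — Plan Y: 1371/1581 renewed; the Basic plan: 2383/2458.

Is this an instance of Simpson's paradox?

No

Paid: Plan Y 27/179 = 15.1%, the Basic plan 34/153 = 22.2% → the Basic plan
Referral: Plan Y 1371/1581 = 86.7%, the Basic plan 2383/2458 = 96.9% → the Basic plan
Overall: Plan Y 1398/1760 = 79.4%, the Basic plan 2417/2611 = 92.6% → the Basic plan
The Basic plan wins overall and in every signup group — no reversal.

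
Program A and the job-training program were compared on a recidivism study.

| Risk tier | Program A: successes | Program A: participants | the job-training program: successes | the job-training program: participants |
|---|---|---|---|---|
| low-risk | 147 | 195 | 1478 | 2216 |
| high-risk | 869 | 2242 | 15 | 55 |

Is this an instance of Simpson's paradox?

Low-risk: Program A 147/195 = 75.4%, the job-training program 1478/2216 = 66.7% → Program A
High-risk: Program A 869/2242 = 38.8%, the job-training program 15/55 = 27.3% → Program A
Overall: Program A 1016/2437 = 41.7%, the job-training program 1493/2271 = 65.7% → the job-training program
Program A wins each risk group but the job-training program wins overall — the comparison reverses. Program A's participants skew toward high-risk, which has a lower base rate.

Yes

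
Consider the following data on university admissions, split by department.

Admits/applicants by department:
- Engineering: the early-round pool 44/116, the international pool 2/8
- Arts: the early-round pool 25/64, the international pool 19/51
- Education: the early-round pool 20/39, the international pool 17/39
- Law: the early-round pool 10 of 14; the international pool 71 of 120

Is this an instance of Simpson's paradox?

Yes

Engineering: the early-round pool 44/116 = 37.9%, the international pool 2/8 = 25.0% → the early-round pool
Arts: the early-round pool 25/64 = 39.1%, the international pool 19/51 = 37.3% → the early-round pool
Education: the early-round pool 20/39 = 51.3%, the international pool 17/39 = 43.6% → the early-round pool
Law: the early-round pool 10/14 = 71.4%, the international pool 71/120 = 59.2% → the early-round pool
Overall: the early-round pool 99/233 = 42.5%, the international pool 109/218 = 50.0% → the international pool
The early-round pool wins each department group but the international pool wins overall — the comparison reverses. The early-round pool's applicants skew toward Engineering, which has a lower base rate.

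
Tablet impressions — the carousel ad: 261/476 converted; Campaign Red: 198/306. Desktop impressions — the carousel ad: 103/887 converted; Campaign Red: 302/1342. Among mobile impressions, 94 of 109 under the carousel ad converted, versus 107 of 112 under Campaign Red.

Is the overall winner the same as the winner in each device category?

Yes

Tablet: the carousel ad 261/476 = 54.8%, Campaign Red 198/306 = 64.7% → Campaign Red
Desktop: the carousel ad 103/887 = 11.6%, Campaign Red 302/1342 = 22.5% → Campaign Red
Mobile: the carousel ad 94/109 = 86.2%, Campaign Red 107/112 = 95.5% → Campaign Red
Overall: the carousel ad 458/1472 = 31.1%, Campaign Red 607/1760 = 34.5% → Campaign Red
Campaign Red wins overall and in every device group — no reversal.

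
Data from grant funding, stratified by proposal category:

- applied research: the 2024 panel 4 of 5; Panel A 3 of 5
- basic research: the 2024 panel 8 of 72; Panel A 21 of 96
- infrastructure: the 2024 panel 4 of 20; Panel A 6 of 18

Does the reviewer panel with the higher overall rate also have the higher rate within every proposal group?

No

Applied research: the 2024 panel 4/5 = 80.0%, Panel A 3/5 = 60.0% → the 2024 panel
Basic research: the 2024 panel 8/72 = 11.1%, Panel A 21/96 = 21.9% → Panel A
Infrastructure: the 2024 panel 4/20 = 20.0%, Panel A 6/18 = 33.3% → Panel A
Overall: the 2024 panel 16/97 = 16.5%, Panel A 30/119 = 25.2% → Panel A
Neither sweeps: the 2024 panel wins 1 of 3 groups, Panel A wins 2. Panel A wins overall but not every group — no Simpson reversal.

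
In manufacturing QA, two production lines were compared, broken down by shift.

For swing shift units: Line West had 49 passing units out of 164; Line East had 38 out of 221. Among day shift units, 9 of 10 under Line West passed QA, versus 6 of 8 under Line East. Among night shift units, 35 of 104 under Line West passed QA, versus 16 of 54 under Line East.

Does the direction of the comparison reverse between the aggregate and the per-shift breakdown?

Swing shift: Line West 49/164 = 29.9%, Line East 38/221 = 17.2% → Line West
Day shift: Line West 9/10 = 90.0%, Line East 6/8 = 75.0% → Line West
Night shift: Line West 35/104 = 33.7%, Line East 16/54 = 29.6% → Line West
Overall: Line West 93/278 = 33.5%, Line East 60/283 = 21.2% → Line West
Line West wins overall and in every shift group — no reversal.

No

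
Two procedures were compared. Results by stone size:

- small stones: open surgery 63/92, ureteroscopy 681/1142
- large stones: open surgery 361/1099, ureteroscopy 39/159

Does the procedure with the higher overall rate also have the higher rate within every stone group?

No

Small stones: open surgery 63/92 = 68.5%, ureteroscopy 681/1142 = 59.6% → open surgery
Large stones: open surgery 361/1099 = 32.8%, ureteroscopy 39/159 = 24.5% → open surgery
Overall: open surgery 424/1191 = 35.6%, ureteroscopy 720/1301 = 55.3% → ureteroscopy
Open surgery wins each stone group but ureteroscopy wins overall — the comparison reverses. Open surgery's cases skew toward large stones, which has a lower base rate.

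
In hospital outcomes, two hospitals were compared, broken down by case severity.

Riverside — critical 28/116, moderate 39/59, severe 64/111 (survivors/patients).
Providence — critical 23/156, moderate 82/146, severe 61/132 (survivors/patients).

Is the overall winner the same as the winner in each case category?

Yes

Critical: Riverside 28/116 = 24.1%, Providence 23/156 = 14.7% → Riverside
Moderate: Riverside 39/59 = 66.1%, Providence 82/146 = 56.2% → Riverside
Severe: Riverside 64/111 = 57.7%, Providence 61/132 = 46.2% → Riverside
Overall: Riverside 131/286 = 45.8%, Providence 166/434 = 38.2% → Riverside
Riverside wins overall and in every case group — no reversal.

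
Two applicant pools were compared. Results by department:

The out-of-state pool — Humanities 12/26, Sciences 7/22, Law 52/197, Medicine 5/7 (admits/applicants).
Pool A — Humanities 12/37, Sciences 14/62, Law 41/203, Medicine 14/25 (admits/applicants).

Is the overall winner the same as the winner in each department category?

Humanities: the out-of-state pool 12/26 = 46.2%, Pool A 12/37 = 32.4% → the out-of-state pool
Sciences: the out-of-state pool 7/22 = 31.8%, Pool A 14/62 = 22.6% → the out-of-state pool
Law: the out-of-state pool 52/197 = 26.4%, Pool A 41/203 = 20.2% → the out-of-state pool
Medicine: the out-of-state pool 5/7 = 71.4%, Pool A 14/25 = 56.0% → the out-of-state pool
Overall: the out-of-state pool 76/252 = 30.2%, Pool A 81/327 = 24.8% → the out-of-state pool
The out-of-state pool wins overall and in every department group — no reversal.

Yes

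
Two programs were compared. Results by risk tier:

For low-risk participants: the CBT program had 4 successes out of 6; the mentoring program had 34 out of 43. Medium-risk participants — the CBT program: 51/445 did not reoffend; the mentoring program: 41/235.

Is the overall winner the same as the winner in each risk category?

Yes

Low-risk: the CBT program 4/6 = 66.7%, the mentoring program 34/43 = 79.1% → the mentoring program
Medium-risk: the CBT program 51/445 = 11.5%, the mentoring program 41/235 = 17.4% → the mentoring program
Overall: the CBT program 55/451 = 12.2%, the mentoring program 75/278 = 27.0% → the mentoring program
The mentoring program wins overall and in every risk group — no reversal.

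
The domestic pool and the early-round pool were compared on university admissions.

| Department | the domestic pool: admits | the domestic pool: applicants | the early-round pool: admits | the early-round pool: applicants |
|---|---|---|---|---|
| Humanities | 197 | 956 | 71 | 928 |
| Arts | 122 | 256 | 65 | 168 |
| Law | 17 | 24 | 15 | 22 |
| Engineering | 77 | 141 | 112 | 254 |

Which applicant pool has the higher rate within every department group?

the domestic pool

Humanities: the domestic pool 197/956 = 20.6%, the early-round pool 71/928 = 7.7% → the domestic pool
Arts: the domestic pool 122/256 = 47.7%, the early-round pool 65/168 = 38.7% → the domestic pool
Law: the domestic pool 17/24 = 70.8%, the early-round pool 15/22 = 68.2% → the domestic pool
Engineering: the domestic pool 77/141 = 54.6%, the early-round pool 112/254 = 44.1% → the domestic pool
The domestic pool has the higher rate in all 4 groups.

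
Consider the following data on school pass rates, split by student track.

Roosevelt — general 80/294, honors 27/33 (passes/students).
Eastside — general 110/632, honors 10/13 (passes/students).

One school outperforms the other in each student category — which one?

General: Roosevelt 80/294 = 27.2%, Eastside 110/632 = 17.4% → Roosevelt
Honors: Roosevelt 27/33 = 81.8%, Eastside 10/13 = 76.9% → Roosevelt
Roosevelt has the higher rate in both groups.

Roosevelt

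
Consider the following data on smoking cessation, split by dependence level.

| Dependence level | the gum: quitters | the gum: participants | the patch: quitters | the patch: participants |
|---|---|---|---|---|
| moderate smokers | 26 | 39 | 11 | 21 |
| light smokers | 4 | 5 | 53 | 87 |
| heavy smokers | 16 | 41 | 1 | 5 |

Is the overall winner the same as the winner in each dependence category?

No

Moderate smokers: the gum 26/39 = 66.7%, the patch 11/21 = 52.4% → the gum
Light smokers: the gum 4/5 = 80.0%, the patch 53/87 = 60.9% → the gum
Heavy smokers: the gum 16/41 = 39.0%, the patch 1/5 = 20.0% → the gum
Overall: the gum 46/85 = 54.1%, the patch 65/113 = 57.5% → the patch
The gum wins each dependence group but the patch wins overall — the comparison reverses. The gum's participants skew toward heavy smokers, which has a lower base rate.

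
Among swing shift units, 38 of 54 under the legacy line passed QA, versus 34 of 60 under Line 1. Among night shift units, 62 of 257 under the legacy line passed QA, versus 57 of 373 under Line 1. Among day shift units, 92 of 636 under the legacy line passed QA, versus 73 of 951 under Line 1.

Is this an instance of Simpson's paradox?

Swing shift: the legacy line 38/54 = 70.4%, Line 1 34/60 = 56.7% → the legacy line
Night shift: the legacy line 62/257 = 24.1%, Line 1 57/373 = 15.3% → the legacy line
Day shift: the legacy line 92/636 = 14.5%, Line 1 73/951 = 7.7% → the legacy line
Overall: the legacy line 192/947 = 20.3%, Line 1 164/1384 = 11.8% → the legacy line
The legacy line wins overall and in every shift group — no reversal.

No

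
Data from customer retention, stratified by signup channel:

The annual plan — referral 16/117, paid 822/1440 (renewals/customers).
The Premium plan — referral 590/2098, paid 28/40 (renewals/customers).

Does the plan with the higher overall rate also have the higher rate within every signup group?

Referral: the annual plan 16/117 = 13.7%, the Premium plan 590/2098 = 28.1% → the Premium plan
Paid: the annual plan 822/1440 = 57.1%, the Premium plan 28/40 = 70.0% → the Premium plan
Overall: the annual plan 838/1557 = 53.8%, the Premium plan 618/2138 = 28.9% → the annual plan
The Premium plan wins each signup group but the annual plan wins overall — the comparison reverses. The Premium plan's customers skew toward referral, which has a lower base rate.

No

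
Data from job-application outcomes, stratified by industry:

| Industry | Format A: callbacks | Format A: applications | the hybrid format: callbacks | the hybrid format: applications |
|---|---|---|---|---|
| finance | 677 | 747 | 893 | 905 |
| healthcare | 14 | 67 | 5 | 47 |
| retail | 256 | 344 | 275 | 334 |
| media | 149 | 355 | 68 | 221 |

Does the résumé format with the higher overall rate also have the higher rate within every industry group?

Finance: Format A 677/747 = 90.6%, the hybrid format 893/905 = 98.7% → the hybrid format
Healthcare: Format A 14/67 = 20.9%, the hybrid format 5/47 = 10.6% → Format A
Retail: Format A 256/344 = 74.4%, the hybrid format 275/334 = 82.3% → the hybrid format
Media: Format A 149/355 = 42.0%, the hybrid format 68/221 = 30.8% → Format A
Overall: Format A 1096/1513 = 72.4%, the hybrid format 1241/1507 = 82.3% → the hybrid format
Neither sweeps: Format A wins 2 of 4 groups, the hybrid format wins 2. The hybrid format wins overall but not every group — no Simpson reversal.

No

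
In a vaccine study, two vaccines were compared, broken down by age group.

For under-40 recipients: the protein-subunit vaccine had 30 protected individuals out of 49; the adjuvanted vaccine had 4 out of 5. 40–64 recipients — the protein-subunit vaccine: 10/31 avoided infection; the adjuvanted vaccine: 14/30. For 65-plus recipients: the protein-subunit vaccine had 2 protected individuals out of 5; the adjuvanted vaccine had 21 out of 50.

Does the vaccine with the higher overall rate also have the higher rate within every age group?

Under-40: the protein-subunit vaccine 30/49 = 61.2%, the adjuvanted vaccine 4/5 = 80.0% → the adjuvanted vaccine
40–64: the protein-subunit vaccine 10/31 = 32.3%, the adjuvanted vaccine 14/30 = 46.7% → the adjuvanted vaccine
65-plus: the protein-subunit vaccine 2/5 = 40.0%, the adjuvanted vaccine 21/50 = 42.0% → the adjuvanted vaccine
Overall: the protein-subunit vaccine 42/85 = 49.4%, the adjuvanted vaccine 39/85 = 45.9% → the protein-subunit vaccine
The adjuvanted vaccine wins each age group but the protein-subunit vaccine wins overall — the comparison reverses. The adjuvanted vaccine's recipients skew toward 65-plus, which has a lower base rate.

No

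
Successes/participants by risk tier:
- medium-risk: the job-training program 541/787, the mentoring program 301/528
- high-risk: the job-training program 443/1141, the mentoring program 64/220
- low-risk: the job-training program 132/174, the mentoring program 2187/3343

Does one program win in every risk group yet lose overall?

Yes

Medium-risk: the job-training program 541/787 = 68.7%, the mentoring program 301/528 = 57.0% → the job-training program
High-risk: the job-training program 443/1141 = 38.8%, the mentoring program 64/220 = 29.1% → the job-training program
Low-risk: the job-training program 132/174 = 75.9%, the mentoring program 2187/3343 = 65.4% → the job-training program
Overall: the job-training program 1116/2102 = 53.1%, the mentoring program 2552/4091 = 62.4% → the mentoring program
The job-training program wins each risk group but the mentoring program wins overall — the comparison reverses. The job-training program's participants skew toward high-risk, which has a lower base rate.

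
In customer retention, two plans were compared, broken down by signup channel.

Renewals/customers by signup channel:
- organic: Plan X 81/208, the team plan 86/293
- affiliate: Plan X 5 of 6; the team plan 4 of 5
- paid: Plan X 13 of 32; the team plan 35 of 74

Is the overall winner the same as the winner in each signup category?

Organic: Plan X 81/208 = 38.9%, the team plan 86/293 = 29.4% → Plan X
Affiliate: Plan X 5/6 = 83.3%, the team plan 4/5 = 80.0% → Plan X
Paid: Plan X 13/32 = 40.6%, the team plan 35/74 = 47.3% → the team plan
Overall: Plan X 99/246 = 40.2%, the team plan 125/372 = 33.6% → Plan X
Neither sweeps: Plan X wins 2 of 3 groups, the team plan wins 1. Plan X wins overall but not every group — no Simpson reversal.

No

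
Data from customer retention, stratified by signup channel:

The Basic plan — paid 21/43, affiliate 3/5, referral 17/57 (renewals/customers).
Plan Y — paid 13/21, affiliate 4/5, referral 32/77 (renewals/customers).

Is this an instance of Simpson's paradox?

No

Paid: the Basic plan 21/43 = 48.8%, Plan Y 13/21 = 61.9% → Plan Y
Affiliate: the Basic plan 3/5 = 60.0%, Plan Y 4/5 = 80.0% → Plan Y
Referral: the Basic plan 17/57 = 29.8%, Plan Y 32/77 = 41.6% → Plan Y
Overall: the Basic plan 41/105 = 39.0%, Plan Y 49/103 = 47.6% → Plan Y
Plan Y wins overall and in every signup group — no reversal.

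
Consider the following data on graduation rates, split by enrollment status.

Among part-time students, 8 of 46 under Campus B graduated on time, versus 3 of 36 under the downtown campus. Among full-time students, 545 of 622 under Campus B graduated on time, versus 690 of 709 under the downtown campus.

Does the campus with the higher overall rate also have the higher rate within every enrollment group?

No

Part-time: Campus B 8/46 = 17.4%, the downtown campus 3/36 = 8.3% → Campus B
Full-time: Campus B 545/622 = 87.6%, the downtown campus 690/709 = 97.3% → the downtown campus
Overall: Campus B 553/668 = 82.8%, the downtown campus 693/745 = 93.0% → the downtown campus
Neither sweeps: Campus B wins 1 of 2 groups, the downtown campus wins 1. The downtown campus wins overall but not every group — no Simpson reversal.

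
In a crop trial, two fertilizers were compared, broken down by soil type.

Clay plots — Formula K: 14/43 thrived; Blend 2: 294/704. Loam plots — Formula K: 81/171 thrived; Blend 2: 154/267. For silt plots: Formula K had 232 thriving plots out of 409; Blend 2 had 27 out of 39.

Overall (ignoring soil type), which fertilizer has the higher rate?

Formula K

Clay: Formula K 14/43 = 32.6%, Blend 2 294/704 = 41.8% → Blend 2
Loam: Formula K 81/171 = 47.4%, Blend 2 154/267 = 57.7% → Blend 2
Silt: Formula K 232/409 = 56.7%, Blend 2 27/39 = 69.2% → Blend 2
Overall: Formula K 327/623 = 52.5%, Blend 2 475/1010 = 47.0% → Formula K
(Blend 2 wins every soil group but Formula K wins overall — Blend 2's plots skew toward the low-rate clay group.)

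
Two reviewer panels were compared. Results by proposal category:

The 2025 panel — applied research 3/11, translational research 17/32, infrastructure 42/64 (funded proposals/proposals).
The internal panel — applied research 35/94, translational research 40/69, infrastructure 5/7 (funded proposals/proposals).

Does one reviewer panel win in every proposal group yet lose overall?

Applied research: the 2025 panel 3/11 = 27.3%, the internal panel 35/94 = 37.2% → the internal panel
Translational research: the 2025 panel 17/32 = 53.1%, the internal panel 40/69 = 58.0% → the internal panel
Infrastructure: the 2025 panel 42/64 = 65.6%, the internal panel 5/7 = 71.4% → the internal panel
Overall: the 2025 panel 62/107 = 57.9%, the internal panel 80/170 = 47.1% → the 2025 panel
The internal panel wins each proposal group but the 2025 panel wins overall — the comparison reverses. The internal panel's proposals skew toward applied research, which has a lower base rate.

Yes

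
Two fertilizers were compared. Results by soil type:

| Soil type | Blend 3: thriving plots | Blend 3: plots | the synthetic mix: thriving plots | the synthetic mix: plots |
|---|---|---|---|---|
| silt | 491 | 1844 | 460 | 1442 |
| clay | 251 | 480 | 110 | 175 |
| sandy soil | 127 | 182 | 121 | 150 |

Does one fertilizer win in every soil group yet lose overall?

No

Silt: Blend 3 491/1844 = 26.6%, the synthetic mix 460/1442 = 31.9% → the synthetic mix
Clay: Blend 3 251/480 = 52.3%, the synthetic mix 110/175 = 62.9% → the synthetic mix
Sandy soil: Blend 3 127/182 = 69.8%, the synthetic mix 121/150 = 80.7% → the synthetic mix
Overall: Blend 3 869/2506 = 34.7%, the synthetic mix 691/1767 = 39.1% → the synthetic mix
The synthetic mix wins overall and in every soil group — no reversal.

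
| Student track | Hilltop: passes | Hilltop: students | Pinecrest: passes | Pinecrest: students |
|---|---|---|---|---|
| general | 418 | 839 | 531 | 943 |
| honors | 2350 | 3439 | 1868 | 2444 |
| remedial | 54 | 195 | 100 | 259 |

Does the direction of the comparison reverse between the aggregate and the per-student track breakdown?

No

General: Hilltop 418/839 = 49.8%, Pinecrest 531/943 = 56.3% → Pinecrest
Honors: Hilltop 2350/3439 = 68.3%, Pinecrest 1868/2444 = 76.4% → Pinecrest
Remedial: Hilltop 54/195 = 27.7%, Pinecrest 100/259 = 38.6% → Pinecrest
Overall: Hilltop 2822/4473 = 63.1%, Pinecrest 2499/3646 = 68.5% → Pinecrest
Pinecrest wins overall and in every student group — no reversal.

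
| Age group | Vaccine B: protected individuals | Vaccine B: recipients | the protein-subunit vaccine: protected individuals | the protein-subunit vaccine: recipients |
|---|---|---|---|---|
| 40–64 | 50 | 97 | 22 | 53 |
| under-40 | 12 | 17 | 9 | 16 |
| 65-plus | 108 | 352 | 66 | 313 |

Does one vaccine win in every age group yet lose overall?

No

40–64: Vaccine B 50/97 = 51.5%, the protein-subunit vaccine 22/53 = 41.5% → Vaccine B
Under-40: Vaccine B 12/17 = 70.6%, the protein-subunit vaccine 9/16 = 56.2% → Vaccine B
65-plus: Vaccine B 108/352 = 30.7%, the protein-subunit vaccine 66/313 = 21.1% → Vaccine B
Overall: Vaccine B 170/466 = 36.5%, the protein-subunit vaccine 97/382 = 25.4% → Vaccine B
Vaccine B wins overall and in every age group — no reversal.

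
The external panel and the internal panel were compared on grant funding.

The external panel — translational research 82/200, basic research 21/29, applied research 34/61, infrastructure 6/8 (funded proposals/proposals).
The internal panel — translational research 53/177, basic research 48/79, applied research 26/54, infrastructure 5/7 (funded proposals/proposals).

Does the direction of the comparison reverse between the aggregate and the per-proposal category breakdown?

No

Translational research: the external panel 82/200 = 41.0%, the internal panel 53/177 = 29.9% → the external panel
Basic research: the external panel 21/29 = 72.4%, the internal panel 48/79 = 60.8% → the external panel
Applied research: the external panel 34/61 = 55.7%, the internal panel 26/54 = 48.1% → the external panel
Infrastructure: the external panel 6/8 = 75.0%, the internal panel 5/7 = 71.4% → the external panel
Overall: the external panel 143/298 = 48.0%, the internal panel 132/317 = 41.6% → the external panel
The external panel wins overall and in every proposal group — no reversal.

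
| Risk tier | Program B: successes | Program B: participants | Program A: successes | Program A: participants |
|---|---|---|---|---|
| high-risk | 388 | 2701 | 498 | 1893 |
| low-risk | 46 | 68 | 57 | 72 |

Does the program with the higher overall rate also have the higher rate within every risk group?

Yes

High-risk: Program B 388/2701 = 14.4%, Program A 498/1893 = 26.3% → Program A
Low-risk: Program B 46/68 = 67.6%, Program A 57/72 = 79.2% → Program A
Overall: Program B 434/2769 = 15.7%, Program A 555/1965 = 28.2% → Program A
Program A wins overall and in every risk group — no reversal.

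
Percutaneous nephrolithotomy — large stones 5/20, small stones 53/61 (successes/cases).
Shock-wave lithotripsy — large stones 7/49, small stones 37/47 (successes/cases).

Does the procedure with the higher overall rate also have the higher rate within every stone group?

Yes

Large stones: percutaneous nephrolithotomy 5/20 = 25.0%, shock-wave lithotripsy 7/49 = 14.3% → percutaneous nephrolithotomy
Small stones: percutaneous nephrolithotomy 53/61 = 86.9%, shock-wave lithotripsy 37/47 = 78.7% → percutaneous nephrolithotomy
Overall: percutaneous nephrolithotomy 58/81 = 71.6%, shock-wave lithotripsy 44/96 = 45.8% → percutaneous nephrolithotomy
Percutaneous nephrolithotomy wins overall and in every stone group — no reversal.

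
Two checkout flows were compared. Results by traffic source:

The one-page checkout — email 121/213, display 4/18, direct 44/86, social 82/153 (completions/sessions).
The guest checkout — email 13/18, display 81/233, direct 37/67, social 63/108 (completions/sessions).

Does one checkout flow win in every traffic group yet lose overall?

Yes

Email: the one-page checkout 121/213 = 56.8%, the guest checkout 13/18 = 72.2% → the guest checkout
Display: the one-page checkout 4/18 = 22.2%, the guest checkout 81/233 = 34.8% → the guest checkout
Direct: the one-page checkout 44/86 = 51.2%, the guest checkout 37/67 = 55.2% → the guest checkout
Social: the one-page checkout 82/153 = 53.6%, the guest checkout 63/108 = 58.3% → the guest checkout
Overall: the one-page checkout 251/470 = 53.4%, the guest checkout 194/426 = 45.5% → the one-page checkout
The guest checkout wins each traffic group but the one-page checkout wins overall — the comparison reverses. The guest checkout's sessions skew toward display, which has a lower base rate.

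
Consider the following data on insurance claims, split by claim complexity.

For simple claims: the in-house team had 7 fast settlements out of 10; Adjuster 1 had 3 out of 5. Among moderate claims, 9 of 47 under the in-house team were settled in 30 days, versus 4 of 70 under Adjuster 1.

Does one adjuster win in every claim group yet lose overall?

No

Simple: the in-house team 7/10 = 70.0%, Adjuster 1 3/5 = 60.0% → the in-house team
Moderate: the in-house team 9/47 = 19.1%, Adjuster 1 4/70 = 5.7% → the in-house team
Overall: the in-house team 16/57 = 28.1%, Adjuster 1 7/75 = 9.3% → the in-house team
The in-house team wins overall and in every claim group — no reversal.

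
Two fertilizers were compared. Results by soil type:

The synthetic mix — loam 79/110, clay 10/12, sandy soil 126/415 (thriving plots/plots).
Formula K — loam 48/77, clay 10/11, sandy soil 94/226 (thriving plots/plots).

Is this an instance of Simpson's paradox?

No

Loam: the synthetic mix 79/110 = 71.8%, Formula K 48/77 = 62.3% → the synthetic mix
Clay: the synthetic mix 10/12 = 83.3%, Formula K 10/11 = 90.9% → Formula K
Sandy soil: the synthetic mix 126/415 = 30.4%, Formula K 94/226 = 41.6% → Formula K
Overall: the synthetic mix 215/537 = 40.0%, Formula K 152/314 = 48.4% → Formula K
Neither sweeps: the synthetic mix wins 1 of 3 groups, Formula K wins 2. Formula K wins overall but not every group — no Simpson reversal.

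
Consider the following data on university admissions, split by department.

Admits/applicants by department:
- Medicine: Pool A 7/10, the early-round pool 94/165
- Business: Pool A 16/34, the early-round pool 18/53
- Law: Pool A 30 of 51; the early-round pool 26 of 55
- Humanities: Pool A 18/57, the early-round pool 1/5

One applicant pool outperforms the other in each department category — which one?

Medicine: Pool A 7/10 = 70.0%, the early-round pool 94/165 = 57.0% → Pool A
Business: Pool A 16/34 = 47.1%, the early-round pool 18/53 = 34.0% → Pool A
Law: Pool A 30/51 = 58.8%, the early-round pool 26/55 = 47.3% → Pool A
Humanities: Pool A 18/57 = 31.6%, the early-round pool 1/5 = 20.0% → Pool A
Pool A has the higher rate in all 4 groups.

Pool A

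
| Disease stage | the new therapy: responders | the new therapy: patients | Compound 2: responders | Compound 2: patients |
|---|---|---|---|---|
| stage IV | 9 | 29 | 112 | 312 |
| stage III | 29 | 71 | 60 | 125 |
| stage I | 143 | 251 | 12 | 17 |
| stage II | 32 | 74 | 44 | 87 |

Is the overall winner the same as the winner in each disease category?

Stage IV: the new therapy 9/29 = 31.0%, Compound 2 112/312 = 35.9% → Compound 2
Stage III: the new therapy 29/71 = 40.8%, Compound 2 60/125 = 48.0% → Compound 2
Stage I: the new therapy 143/251 = 57.0%, Compound 2 12/17 = 70.6% → Compound 2
Stage II: the new therapy 32/74 = 43.2%, Compound 2 44/87 = 50.6% → Compound 2
Overall: the new therapy 213/425 = 50.1%, Compound 2 228/541 = 42.1% → the new therapy
Compound 2 wins each disease group but the new therapy wins overall — the comparison reverses. Compound 2's patients skew toward stage IV, which has a lower base rate.

No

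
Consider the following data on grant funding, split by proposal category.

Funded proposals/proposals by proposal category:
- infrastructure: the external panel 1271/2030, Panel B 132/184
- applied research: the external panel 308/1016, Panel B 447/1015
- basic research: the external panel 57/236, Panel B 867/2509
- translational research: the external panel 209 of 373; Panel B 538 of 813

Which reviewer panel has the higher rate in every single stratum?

Panel B

Infrastructure: the external panel 1271/2030 = 62.6%, Panel B 132/184 = 71.7% → Panel B
Applied research: the external panel 308/1016 = 30.3%, Panel B 447/1015 = 44.0% → Panel B
Basic research: the external panel 57/236 = 24.2%, Panel B 867/2509 = 34.6% → Panel B
Translational research: the external panel 209/373 = 56.0%, Panel B 538/813 = 66.2% → Panel B
Panel B has the higher rate in all 4 groups.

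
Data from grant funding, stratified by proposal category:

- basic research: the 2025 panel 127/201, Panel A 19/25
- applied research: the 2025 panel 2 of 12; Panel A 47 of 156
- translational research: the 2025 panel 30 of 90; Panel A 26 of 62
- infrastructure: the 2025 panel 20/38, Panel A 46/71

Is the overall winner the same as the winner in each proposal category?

Basic research: the 2025 panel 127/201 = 63.2%, Panel A 19/25 = 76.0% → Panel A
Applied research: the 2025 panel 2/12 = 16.7%, Panel A 47/156 = 30.1% → Panel A
Translational research: the 2025 panel 30/90 = 33.3%, Panel A 26/62 = 41.9% → Panel A
Infrastructure: the 2025 panel 20/38 = 52.6%, Panel A 46/71 = 64.8% → Panel A
Overall: the 2025 panel 179/341 = 52.5%, Panel A 138/314 = 43.9% → the 2025 panel
Panel A wins each proposal group but the 2025 panel wins overall — the comparison reverses. Panel A's proposals skew toward applied research, which has a lower base rate.

No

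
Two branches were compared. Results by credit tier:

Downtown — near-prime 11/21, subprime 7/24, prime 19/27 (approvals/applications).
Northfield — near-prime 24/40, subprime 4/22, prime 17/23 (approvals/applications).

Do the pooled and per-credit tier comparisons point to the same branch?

Near-prime: Downtown 11/21 = 52.4%, Northfield 24/40 = 60.0% → Northfield
Subprime: Downtown 7/24 = 29.2%, Northfield 4/22 = 18.2% → Downtown
Prime: Downtown 19/27 = 70.4%, Northfield 17/23 = 73.9% → Northfield
Overall: Downtown 37/72 = 51.4%, Northfield 45/85 = 52.9% → Northfield
Neither sweeps: Downtown wins 1 of 3 groups, Northfield wins 2. Northfield wins overall but not every group — no Simpson reversal.

No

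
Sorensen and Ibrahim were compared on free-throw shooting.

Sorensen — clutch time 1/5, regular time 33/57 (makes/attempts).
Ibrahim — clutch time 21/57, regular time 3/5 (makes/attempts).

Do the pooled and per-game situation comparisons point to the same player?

No

Clutch time: Sorensen 1/5 = 20.0%, Ibrahim 21/57 = 36.8% → Ibrahim
Regular time: Sorensen 33/57 = 57.9%, Ibrahim 3/5 = 60.0% → Ibrahim
Overall: Sorensen 34/62 = 54.8%, Ibrahim 24/62 = 38.7% → Sorensen
Ibrahim wins each game group but Sorensen wins overall — the comparison reverses. Ibrahim's attempts skew toward clutch time, which has a lower base rate.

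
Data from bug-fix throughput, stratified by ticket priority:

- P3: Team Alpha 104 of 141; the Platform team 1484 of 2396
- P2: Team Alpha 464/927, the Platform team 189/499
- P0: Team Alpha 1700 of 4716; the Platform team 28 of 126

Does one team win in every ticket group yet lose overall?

P3: Team Alpha 104/141 = 73.8%, the Platform team 1484/2396 = 61.9% → Team Alpha
P2: Team Alpha 464/927 = 50.1%, the Platform team 189/499 = 37.9% → Team Alpha
P0: Team Alpha 1700/4716 = 36.0%, the Platform team 28/126 = 22.2% → Team Alpha
Overall: Team Alpha 2268/5784 = 39.2%, the Platform team 1701/3021 = 56.3% → the Platform team
Team Alpha wins each ticket group but the Platform team wins overall — the comparison reverses. Team Alpha's tickets skew toward P0, which has a lower base rate.

Yes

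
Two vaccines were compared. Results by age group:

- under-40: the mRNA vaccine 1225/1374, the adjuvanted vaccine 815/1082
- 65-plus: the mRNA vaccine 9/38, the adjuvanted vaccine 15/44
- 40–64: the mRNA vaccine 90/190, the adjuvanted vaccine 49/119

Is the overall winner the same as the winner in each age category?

No

Under-40: the mRNA vaccine 1225/1374 = 89.2%, the adjuvanted vaccine 815/1082 = 75.3% → the mRNA vaccine
65-plus: the mRNA vaccine 9/38 = 23.7%, the adjuvanted vaccine 15/44 = 34.1% → the adjuvanted vaccine
40–64: the mRNA vaccine 90/190 = 47.4%, the adjuvanted vaccine 49/119 = 41.2% → the mRNA vaccine
Overall: the mRNA vaccine 1324/1602 = 82.6%, the adjuvanted vaccine 879/1245 = 70.6% → the mRNA vaccine
Neither sweeps: the mRNA vaccine wins 2 of 3 groups, the adjuvanted vaccine wins 1. The mRNA vaccine wins overall but not every group — no Simpson reversal.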